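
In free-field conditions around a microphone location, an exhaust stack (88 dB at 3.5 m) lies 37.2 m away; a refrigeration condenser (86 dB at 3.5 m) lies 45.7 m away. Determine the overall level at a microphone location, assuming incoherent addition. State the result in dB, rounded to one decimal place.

First find each source's level at the receiver (point-source: −20·log₁₀(r/r_ref)), then combine on an intensity basis.
exhaust stack: 88 − 20·log₁₀(37.2/3.5) = 88 − 20.53 = 67.47 dB.
refrigeration condenser: 86 − 20·log₁₀(45.7/3.5) = 86 − 22.32 = 63.68 dB.
Σ 10^(L/10) = 7.920e+06 → L_total = 10·log₁₀(7.920e+06) = 68.99 dB.

69.0 dB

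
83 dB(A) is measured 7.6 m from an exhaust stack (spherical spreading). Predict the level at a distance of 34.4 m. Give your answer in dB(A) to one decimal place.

69.9 dB(A)

For a point source, L₂ = L₁ − 20·log₁₀(r₂/r₁).
L₂ = 83 − 20·log₁₀(34.4/7.6) = 83 − 13.115 = 69.89 dB(A).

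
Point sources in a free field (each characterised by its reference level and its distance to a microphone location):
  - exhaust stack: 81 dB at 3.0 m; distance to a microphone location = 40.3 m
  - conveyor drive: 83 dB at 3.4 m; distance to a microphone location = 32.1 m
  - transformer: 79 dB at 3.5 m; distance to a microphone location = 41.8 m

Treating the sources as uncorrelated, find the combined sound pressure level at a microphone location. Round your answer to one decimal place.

Apply inverse-square spreading to bring every level to the receiver, then sum 10^(L/10).
exhaust stack: 81 − 20·log₁₀(40.3/3.0) = 81 − 22.56 = 58.44 dB.
conveyor drive: 83 − 20·log₁₀(32.1/3.4) = 83 − 19.50 = 63.50 dB.
transformer: 79 − 20·log₁₀(41.8/3.5) = 79 − 21.54 = 57.46 dB.
Σ 10^(L/10) = 3.493e+06 → L_total = 10·log₁₀(3.493e+06) = 65.43 dB.

65.4 dB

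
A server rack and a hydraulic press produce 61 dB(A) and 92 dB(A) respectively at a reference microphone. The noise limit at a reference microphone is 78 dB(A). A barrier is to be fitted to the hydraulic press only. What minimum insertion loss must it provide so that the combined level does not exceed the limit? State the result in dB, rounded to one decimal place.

The untreated sources together contribute 10^(61/10) = 1.259e+06, i.e. 61.00 dB(A).
The limit corresponds to 10^(78/10) = 6.310e+07; subtracting the fixed part leaves 6.184e+07 for the hydraulic press, i.e. 77.91 dB(A).
So the hydraulic press must be reduced from 92 to 77.91 dB(A): IL = 14.09 dB.

14.1 dB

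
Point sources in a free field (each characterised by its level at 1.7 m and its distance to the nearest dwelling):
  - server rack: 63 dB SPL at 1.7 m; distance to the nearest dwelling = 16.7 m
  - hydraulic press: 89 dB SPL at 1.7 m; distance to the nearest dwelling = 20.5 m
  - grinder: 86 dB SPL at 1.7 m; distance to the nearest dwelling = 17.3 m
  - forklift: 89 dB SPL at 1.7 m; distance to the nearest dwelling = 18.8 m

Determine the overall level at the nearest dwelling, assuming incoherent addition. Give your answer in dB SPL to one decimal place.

72.0 dB SPL

First find each source's level at the receiver (point-source: −20·log₁₀(r/r_ref)), then combine on an intensity basis.
server rack: 63 − 20·log₁₀(16.7/1.7) = 63 − 19.85 = 43.15 dB SPL.
hydraulic press: 89 − 20·log₁₀(20.5/1.7) = 89 − 21.63 = 67.37 dB SPL.
grinder: 86 − 20·log₁₀(17.3/1.7) = 86 − 20.15 = 65.85 dB SPL.
forklift: 89 − 20·log₁₀(18.8/1.7) = 89 − 20.87 = 68.13 dB SPL.
Σ 10^(L/10) = 1.582e+07 → L_total = 10·log₁₀(1.582e+07) = 71.99 dB SPL.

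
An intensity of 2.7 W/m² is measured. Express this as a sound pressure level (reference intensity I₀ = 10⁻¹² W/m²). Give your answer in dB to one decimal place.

124.3 dB

Dividing by I₀ shifts the exponent by 12: I/I₀ = 2.7×10^12.
L = 10·(0.4314 + 12) = 124.31 dB.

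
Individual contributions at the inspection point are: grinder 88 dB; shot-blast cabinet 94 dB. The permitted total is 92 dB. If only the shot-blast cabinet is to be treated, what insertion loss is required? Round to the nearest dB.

The untreated sources together contribute 10^(88/10) = 6.310e+08, i.e. 88.00 dB.
To meet 92 dB overall, the treated shot-blast cabinet may contribute at most 10^(92/10) − 6.310e+08 = 9.539e+08, i.e. 89.80 dB.
Required insertion loss = 94 − 89.80 = 4.20 dB.

4 dB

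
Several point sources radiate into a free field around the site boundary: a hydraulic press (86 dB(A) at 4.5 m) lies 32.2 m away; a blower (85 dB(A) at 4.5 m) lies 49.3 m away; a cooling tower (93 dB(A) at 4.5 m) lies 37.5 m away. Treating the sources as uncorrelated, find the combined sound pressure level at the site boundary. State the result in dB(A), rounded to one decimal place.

75.9 dB(A)

First find each source's level at the receiver (point-source: −20·log₁₀(r/r_ref)), then combine on an intensity basis.
hydraulic press: 86 − 20·log₁₀(32.2/4.5) = 86 − 17.09 = 68.91 dB(A).
blower: 85 − 20·log₁₀(49.3/4.5) = 85 − 20.79 = 64.21 dB(A).
cooling tower: 93 − 20·log₁₀(37.5/4.5) = 93 − 18.42 = 74.58 dB(A).
Σ 10^(L/10) = 3.914e+07 → L_total = 10·log₁₀(3.914e+07) = 75.93 dB(A).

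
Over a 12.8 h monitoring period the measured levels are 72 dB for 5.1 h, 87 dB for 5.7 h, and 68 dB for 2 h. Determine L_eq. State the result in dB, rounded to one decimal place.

83.6 dB

Weight each interval's intensity by its duration and average over T = 12.8 h:
Σ tᵢ·10^(Lᵢ/10) = 5.1·10^(72/10) + 5.7·10^(87/10) + 2·10^(68/10) = 2.950e+09.
L_eq = 10·log₁₀(2.950e+09/12.8) = 83.63 dB.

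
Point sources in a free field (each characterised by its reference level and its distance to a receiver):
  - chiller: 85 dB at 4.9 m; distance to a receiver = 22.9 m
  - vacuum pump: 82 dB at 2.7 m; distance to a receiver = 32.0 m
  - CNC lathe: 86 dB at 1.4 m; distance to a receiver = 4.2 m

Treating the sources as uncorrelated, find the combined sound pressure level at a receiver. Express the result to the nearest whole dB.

78 dB

Apply inverse-square spreading to bring every level to the receiver, then sum 10^(L/10).
chiller: 85 − 20·log₁₀(22.9/4.9) = 85 − 13.39 = 71.61 dB.
vacuum pump: 82 − 20·log₁₀(32.0/2.7) = 82 − 21.48 = 60.52 dB.
CNC lathe: 86 − 20·log₁₀(4.2/1.4) = 86 − 9.54 = 76.46 dB.
Σ 10^(L/10) = 5.984e+07 → L_total = 10·log₁₀(5.984e+07) = 77.77 dB.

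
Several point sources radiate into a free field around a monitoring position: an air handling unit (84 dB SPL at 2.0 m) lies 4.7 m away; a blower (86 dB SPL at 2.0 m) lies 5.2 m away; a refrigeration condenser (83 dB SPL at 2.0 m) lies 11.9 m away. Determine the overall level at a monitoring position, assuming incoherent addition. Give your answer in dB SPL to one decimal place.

80.4 dB SPL

Propagate each source to the receiver with L = L_ref − 20·log₁₀(r/r_ref), then add intensities.
air handling unit: 84 − 20·log₁₀(4.7/2.0) = 84 − 7.42 = 76.58 dB SPL.
blower: 86 − 20·log₁₀(5.2/2.0) = 86 − 8.30 = 77.70 dB SPL.
refrigeration condenser: 83 − 20·log₁₀(11.9/2.0) = 83 − 15.49 = 67.51 dB SPL.
Σ 10^(L/10) = 1.100e+08 → L_total = 10·log₁₀(1.100e+08) = 80.41 dB SPL.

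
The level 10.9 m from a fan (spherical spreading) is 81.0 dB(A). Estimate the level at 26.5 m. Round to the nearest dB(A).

73 dB(A)

Spherical spreading from a point source gives a 20·log₁₀(r₂/r₁) drop.
L₂ = 81.0 − 20·log₁₀(26.5/10.9) = 81.0 − 7.716 = 73.28 dB(A).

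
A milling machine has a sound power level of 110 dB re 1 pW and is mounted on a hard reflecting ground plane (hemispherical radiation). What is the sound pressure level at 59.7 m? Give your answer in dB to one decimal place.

The power spreads over a hemisphere of area 2π·r², so L_p = L_w − 10·log₁₀(2π·r²).
2π·r² = 2.239e+04 m², 10·log₁₀ of that is 43.501 dB.
L_p = 110 − 43.501 = 66.50 dB.

66.5 dB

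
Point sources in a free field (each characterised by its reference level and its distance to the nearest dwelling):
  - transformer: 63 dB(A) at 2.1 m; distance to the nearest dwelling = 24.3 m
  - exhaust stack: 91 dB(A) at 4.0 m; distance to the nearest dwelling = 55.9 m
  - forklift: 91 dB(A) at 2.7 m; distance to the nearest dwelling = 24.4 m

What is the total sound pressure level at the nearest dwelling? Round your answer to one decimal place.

Apply inverse-square spreading to bring every level to the receiver, then sum 10^(L/10).
transformer: 63 − 20·log₁₀(24.3/2.1) = 63 − 21.27 = 41.73 dB(A).
exhaust stack: 91 − 20·log₁₀(55.9/4.0) = 91 − 22.91 = 68.09 dB(A).
forklift: 91 − 20·log₁₀(24.4/2.7) = 91 − 19.12 = 71.88 dB(A).
Σ 10^(L/10) = 2.188e+07 → L_total = 10·log₁₀(2.188e+07) = 73.40 dB(A).

73.4 dB(A)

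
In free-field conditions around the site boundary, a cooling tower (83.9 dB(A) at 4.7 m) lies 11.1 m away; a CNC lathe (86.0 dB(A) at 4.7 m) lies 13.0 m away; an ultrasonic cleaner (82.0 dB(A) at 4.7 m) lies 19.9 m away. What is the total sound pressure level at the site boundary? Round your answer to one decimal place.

First find each source's level at the receiver (point-source: −20·log₁₀(r/r_ref)), then combine on an intensity basis.
cooling tower: 83.9 − 20·log₁₀(11.1/4.7) = 83.9 − 7.46 = 76.44 dB(A).
CNC lathe: 86.0 − 20·log₁₀(13.0/4.7) = 86.0 − 8.84 = 77.16 dB(A).
ultrasonic cleaner: 82.0 − 20·log₁₀(19.9/4.7) = 82.0 − 12.54 = 69.46 dB(A).
Σ 10^(L/10) = 1.049e+08 → L_total = 10·log₁₀(1.049e+08) = 80.21 dB(A).

80.2 dB(A)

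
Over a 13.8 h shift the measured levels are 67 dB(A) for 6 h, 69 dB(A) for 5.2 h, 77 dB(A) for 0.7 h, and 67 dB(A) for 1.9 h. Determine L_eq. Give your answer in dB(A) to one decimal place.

69.2 dB(A)

L_eq = 10·log₁₀[(1/T)·Σ tᵢ·10^(Lᵢ/10)] with T = 13.8 h.
Σ tᵢ·10^(Lᵢ/10) = 6·10^(67/10) + 5.2·10^(69/10) + 0.7·10^(77/10) + 1.9·10^(67/10) = 1.160e+08.
L_eq = 10·log₁₀(1.160e+08/13.8) = 69.25 dB(A).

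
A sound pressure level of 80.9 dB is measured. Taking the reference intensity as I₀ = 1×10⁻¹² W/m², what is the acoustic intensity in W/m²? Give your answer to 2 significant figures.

0.00012 W/m²

I = I₀·10^(L/10) = 10⁻¹² × 10^(80.9/10) = 10^(-3.910).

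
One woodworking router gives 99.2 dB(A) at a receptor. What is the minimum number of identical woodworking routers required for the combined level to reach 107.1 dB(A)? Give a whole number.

The shortfall is 107.1 − 99.2 = 7.9 dB, and N units add 10·log₁₀ N, so need 10·log₁₀ N ≥ 7.9.
N ≥ 10^(7.9/10) = 6.166, so N = 7.

7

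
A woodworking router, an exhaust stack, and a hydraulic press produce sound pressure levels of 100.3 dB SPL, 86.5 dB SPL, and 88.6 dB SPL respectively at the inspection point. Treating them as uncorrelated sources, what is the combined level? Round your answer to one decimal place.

Incoherent sources combine by intensity addition: L_total = 10·log₁₀(Σ 10^(L_i/10)).
Σ 10^(L/10) = 10^(100.3/10) + 10^(86.5/10) + 10^(88.6/10) = 1.189e+10.
L_total = 10·log₁₀(1.189e+10) = 100.75 dB SPL.

100.8 dB SPL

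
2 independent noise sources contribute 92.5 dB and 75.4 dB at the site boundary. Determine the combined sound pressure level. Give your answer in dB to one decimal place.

92.6 dB

For uncorrelated sources the intensities add, so convert each level to linear form, sum, and take 10·log₁₀ of the total.
Σ 10^(L/10) = 10^(92.5/10) + 10^(75.4/10) = 1.813e+09.
L_total = 10·log₁₀(1.813e+09) = 92.58 dB.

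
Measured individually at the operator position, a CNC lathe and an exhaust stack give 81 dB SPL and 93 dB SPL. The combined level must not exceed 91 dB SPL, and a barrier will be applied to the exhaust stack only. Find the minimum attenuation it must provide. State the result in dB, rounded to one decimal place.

The untreated sources together contribute 10^(81/10) = 1.259e+08, i.e. 81.00 dB SPL.
To meet 91 dB SPL overall, the treated exhaust stack may contribute at most 10^(91/10) − 1.259e+08 = 1.133e+09, i.e. 90.54 dB SPL.
So the exhaust stack must be reduced from 93 to 90.54 dB SPL: IL = 2.46 dB.

2.5 dB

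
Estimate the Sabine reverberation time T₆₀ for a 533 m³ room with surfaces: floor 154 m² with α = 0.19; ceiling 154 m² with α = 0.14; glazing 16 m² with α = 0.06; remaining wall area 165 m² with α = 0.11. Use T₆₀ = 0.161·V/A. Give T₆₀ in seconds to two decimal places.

Summing Sᵢαᵢ: 154·0.19 + 154·0.14 + 16·0.06 + 165·0.11 = 69.93 m².
T₆₀ = 0.161 × 533 / 69.93 = 1.227 s.

1.23 s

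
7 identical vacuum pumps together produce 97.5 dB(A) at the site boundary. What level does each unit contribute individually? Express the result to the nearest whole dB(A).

Dividing the total intensity by 7 lowers the level by 10·log₁₀ 7 = 8.451 dB: L₁ = 97.5 − 8.451.

89 dB(A)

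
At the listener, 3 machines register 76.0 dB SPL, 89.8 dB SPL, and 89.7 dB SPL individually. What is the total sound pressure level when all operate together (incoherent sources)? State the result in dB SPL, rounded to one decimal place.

Incoherent sources combine by intensity addition: L_total = 10·log₁₀(Σ 10^(L_i/10)).
Σ 10^(L/10) = 10^(76.0/10) + 10^(89.8/10) + 10^(89.7/10) = 1.928e+09.
L_total = 10·log₁₀(1.928e+09) = 92.85 dB SPL.

92.9 dB SPL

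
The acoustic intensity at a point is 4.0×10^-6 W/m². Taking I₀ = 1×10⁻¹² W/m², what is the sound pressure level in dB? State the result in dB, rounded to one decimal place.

I/I₀ = 4.0×10^-6/10⁻¹² = 4.0×10^6, and L = 10·log₁₀(I/I₀).
L = 10·(0.6021 + 6) = 66.02 dB.

66.0 dB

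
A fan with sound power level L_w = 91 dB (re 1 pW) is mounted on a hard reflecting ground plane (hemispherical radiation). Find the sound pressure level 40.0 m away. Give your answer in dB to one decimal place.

51.0 dB

Free-field hemispherical radiation: L_p = L_w − 10·log₁₀(2π·r²), r = 40.0 m.
2π·r² = 1.005e+04 m², 10·log₁₀ of that is 40.023 dB.
L_p = 91 − 40.023 = 50.98 dB.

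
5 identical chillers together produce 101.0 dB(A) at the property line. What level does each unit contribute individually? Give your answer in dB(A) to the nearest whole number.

94 dB(A)

5 equal contributions raise the level by 10·log₁₀ 5 = 6.990 dB, so each unit alone gives 101.0 − 6.990.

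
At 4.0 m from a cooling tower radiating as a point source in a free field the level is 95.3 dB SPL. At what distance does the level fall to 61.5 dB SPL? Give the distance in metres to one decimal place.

Point-source spreading drops the level by 20·log₁₀(r₂/r₁); inverting, r₂/r₁ = 10^(ΔL/20).
r₂ = 4.0·10^((95.3−61.5)/20) = 4.0·10^(33.8/20) = 195.91 m.

195.9 m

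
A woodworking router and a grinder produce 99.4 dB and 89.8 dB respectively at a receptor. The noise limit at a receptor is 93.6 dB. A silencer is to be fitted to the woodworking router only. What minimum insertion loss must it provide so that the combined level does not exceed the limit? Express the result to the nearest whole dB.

8 dB

Fixed contribution from the other source: Σ 10^(L/10) = 10^(89.8/10) = 9.550e+08 (89.80 dB).
The limit corresponds to 10^(93.6/10) = 2.291e+09; subtracting the fixed part leaves 1.336e+09 for the woodworking router, i.e. 91.26 dB.
So the woodworking router must be reduced from 99.4 to 91.26 dB: IL = 8.14 dB.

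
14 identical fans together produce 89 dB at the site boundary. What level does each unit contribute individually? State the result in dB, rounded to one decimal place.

77.5 dB

For N identical incoherent sources L_total = L₁ + 10·log₁₀ N, so L₁ = 89 − 10·log₁₀(14) = 89 − 11.461.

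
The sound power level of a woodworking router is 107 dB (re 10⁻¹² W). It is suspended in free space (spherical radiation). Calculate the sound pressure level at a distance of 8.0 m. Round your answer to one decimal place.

The power spreads over a sphere of area 4π·r², so L_p = L_w − 10·log₁₀(4π·r²).
4π·r² = 804.2 m², 10·log₁₀ of that is 29.054 dB.
L_p = 107 − 29.054 = 77.95 dB.

77.9 dB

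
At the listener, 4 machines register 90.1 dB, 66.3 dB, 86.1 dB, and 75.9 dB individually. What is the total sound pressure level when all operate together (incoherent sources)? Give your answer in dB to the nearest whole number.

92 dB

For uncorrelated sources the intensities add, so convert each level to linear form, sum, and take 10·log₁₀ of the total.
Σ 10^(L/10) = 10^(90.1/10) + 10^(66.3/10) + 10^(86.1/10) + 10^(75.9/10) = 1.474e+09.
L_total = 10·log₁₀(1.474e+09) = 91.68 dB.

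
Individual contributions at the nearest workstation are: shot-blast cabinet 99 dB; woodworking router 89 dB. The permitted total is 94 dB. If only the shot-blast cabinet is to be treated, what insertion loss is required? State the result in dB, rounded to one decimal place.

Everything except the shot-blast cabinet sums to 10^(89/10) = 7.943e+08 in linear terms, 89.00 dB.
To meet 94 dB overall, the treated shot-blast cabinet may contribute at most 10^(94/10) − 7.943e+08 = 1.718e+09, i.e. 92.35 dB.
Required insertion loss = 99 − 92.35 = 6.65 dB.

6.7 dB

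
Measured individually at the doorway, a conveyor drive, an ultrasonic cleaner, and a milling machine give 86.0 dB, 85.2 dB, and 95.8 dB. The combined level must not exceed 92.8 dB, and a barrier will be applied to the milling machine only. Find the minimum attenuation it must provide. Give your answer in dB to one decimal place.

5.1 dB

Everything except the milling machine sums to 10^(86.0/10) + 10^(85.2/10) = 7.292e+08 in linear terms, 88.63 dB.
The limit corresponds to 10^(92.8/10) = 1.905e+09; subtracting the fixed part leaves 1.176e+09 for the milling machine, i.e. 90.70 dB.
So the milling machine must be reduced from 95.8 to 90.70 dB: IL = 5.10 dB.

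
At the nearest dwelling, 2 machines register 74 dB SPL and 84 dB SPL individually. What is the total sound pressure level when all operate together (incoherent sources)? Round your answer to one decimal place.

Incoherent sources combine by intensity addition: L_total = 10·log₁₀(Σ 10^(L_i/10)).
Σ 10^(L/10) = 10^(74/10) + 10^(84/10) = 2.763e+08.
L_total = 10·log₁₀(2.763e+08) = 84.41 dB SPL.

84.4 dB SPL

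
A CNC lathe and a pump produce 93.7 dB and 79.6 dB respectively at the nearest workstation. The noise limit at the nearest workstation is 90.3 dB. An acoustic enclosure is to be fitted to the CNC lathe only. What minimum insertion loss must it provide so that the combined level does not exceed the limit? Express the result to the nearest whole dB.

Everything except the CNC lathe sums to 10^(79.6/10) = 9.120e+07 in linear terms, 79.60 dB.
To meet 90.3 dB overall, the treated CNC lathe may contribute at most 10^(90.3/10) − 9.120e+07 = 9.803e+08, i.e. 89.91 dB.
So the CNC lathe must be reduced from 93.7 to 89.91 dB: IL = 3.79 dB.

4 dB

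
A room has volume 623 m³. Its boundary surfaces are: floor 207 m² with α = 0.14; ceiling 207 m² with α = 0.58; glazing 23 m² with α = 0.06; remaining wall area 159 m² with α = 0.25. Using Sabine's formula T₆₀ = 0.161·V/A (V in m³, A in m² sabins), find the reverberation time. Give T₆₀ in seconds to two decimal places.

0.53 s

Total absorption A = 207·0.14 + 207·0.58 + 23·0.06 + 159·0.25 = 190.17 m² sabins.
T₆₀ = 0.161 × 623 / 190.17 = 0.527 s.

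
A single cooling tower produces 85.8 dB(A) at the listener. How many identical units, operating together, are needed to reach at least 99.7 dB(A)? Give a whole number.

The shortfall is 99.7 − 85.8 = 13.9 dB, and N units add 10·log₁₀ N, so need 10·log₁₀ N ≥ 13.9.
N ≥ 10^(13.9/10) = 24.547, so N = 25.

25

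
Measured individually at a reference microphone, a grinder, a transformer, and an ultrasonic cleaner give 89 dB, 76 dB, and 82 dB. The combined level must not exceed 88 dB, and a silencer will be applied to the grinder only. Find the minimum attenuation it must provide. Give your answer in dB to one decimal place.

2.6 dB

The untreated sources together contribute 10^(76/10) + 10^(82/10) = 1.983e+08, i.e. 82.97 dB.
The limit corresponds to 10^(88/10) = 6.310e+08; subtracting the fixed part leaves 4.327e+08 for the grinder, i.e. 86.36 dB.
Required insertion loss = 89 − 86.36 = 2.64 dB.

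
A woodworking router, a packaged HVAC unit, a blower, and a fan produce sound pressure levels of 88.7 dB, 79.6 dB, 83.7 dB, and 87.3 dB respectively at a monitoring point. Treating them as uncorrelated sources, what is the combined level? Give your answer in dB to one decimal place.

92.1 dB

For uncorrelated sources the intensities add, so convert each level to linear form, sum, and take 10·log₁₀ of the total.
Σ 10^(L/10) = 10^(88.7/10) + 10^(79.6/10) + 10^(83.7/10) + 10^(87.3/10) = 1.604e+09.
L_total = 10·log₁₀(1.604e+09) = 92.05 dB.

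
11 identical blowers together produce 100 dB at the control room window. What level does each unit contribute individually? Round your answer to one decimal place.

89.6 dB

11 equal contributions raise the level by 10·log₁₀ 11 = 10.414 dB, so each unit alone gives 100 − 10.414.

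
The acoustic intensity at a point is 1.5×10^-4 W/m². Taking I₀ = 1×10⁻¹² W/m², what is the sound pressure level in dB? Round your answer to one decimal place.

81.8 dB

I/I₀ = 1.5×10^-4/10⁻¹² = 1.5×10^8, and L = 10·log₁₀(I/I₀).
L = 10·(0.1761 + 8) = 81.76 dB.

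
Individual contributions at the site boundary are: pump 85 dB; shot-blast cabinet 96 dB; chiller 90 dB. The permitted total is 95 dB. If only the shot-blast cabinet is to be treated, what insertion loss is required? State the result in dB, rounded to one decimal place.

3.3 dB

Everything except the shot-blast cabinet sums to 10^(85/10) + 10^(90/10) = 1.316e+09 in linear terms, 91.19 dB.
To meet 95 dB overall, the treated shot-blast cabinet may contribute at most 10^(95/10) − 1.316e+09 = 1.846e+09, i.e. 92.66 dB.
So the shot-blast cabinet must be reduced from 96 to 92.66 dB: IL = 3.34 dB.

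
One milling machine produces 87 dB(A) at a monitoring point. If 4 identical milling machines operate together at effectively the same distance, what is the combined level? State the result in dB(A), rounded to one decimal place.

93.0 dB(A)

N identical incoherent sources raise the level by 10·log₁₀ N.
L_total = 87 + 10·log₁₀(4) = 87 + 6.021 = 93.02 dB(A).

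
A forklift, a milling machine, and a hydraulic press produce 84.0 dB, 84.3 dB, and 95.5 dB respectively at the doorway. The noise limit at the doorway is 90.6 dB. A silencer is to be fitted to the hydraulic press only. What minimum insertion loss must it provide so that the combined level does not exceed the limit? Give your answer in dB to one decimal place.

7.5 dB

Fixed contribution from the other sources: Σ 10^(L/10) = 10^(84.0/10) + 10^(84.3/10) = 5.203e+08 (87.16 dB).
The limit corresponds to 10^(90.6/10) = 1.148e+09; subtracting the fixed part leaves 6.278e+08 for the hydraulic press, i.e. 87.98 dB.
Required insertion loss = 95.5 − 87.98 = 7.52 dB.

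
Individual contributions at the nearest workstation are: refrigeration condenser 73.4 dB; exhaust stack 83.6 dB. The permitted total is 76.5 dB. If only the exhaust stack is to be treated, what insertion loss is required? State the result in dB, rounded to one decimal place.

10.0 dB

The untreated sources together contribute 10^(73.4/10) = 2.188e+07, i.e. 73.40 dB.
The limit corresponds to 10^(76.5/10) = 4.467e+07; subtracting the fixed part leaves 2.279e+07 for the exhaust stack, i.e. 73.58 dB.
Required insertion loss = 83.6 − 73.58 = 10.02 dB.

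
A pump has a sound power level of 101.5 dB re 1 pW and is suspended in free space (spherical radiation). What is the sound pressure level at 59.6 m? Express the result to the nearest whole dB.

55 dB

Free-field spherical radiation: L_p = L_w − 10·log₁₀(4π·r²), r = 59.6 m.
4π·r² = 4.464e+04 m², 10·log₁₀ of that is 46.497 dB.
L_p = 101.5 − 46.497 = 55.00 dB.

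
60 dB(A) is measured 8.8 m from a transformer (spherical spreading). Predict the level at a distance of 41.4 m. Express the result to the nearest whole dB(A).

Spherical spreading from a point source gives a 20·log₁₀(r₂/r₁) drop.
L₂ = 60 − 20·log₁₀(41.4/8.8) = 60 − 13.450 = 46.55 dB(A).

47 dB(A)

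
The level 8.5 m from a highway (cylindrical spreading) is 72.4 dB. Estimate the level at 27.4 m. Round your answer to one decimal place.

For a line source, L₂ = L₁ − 10·log₁₀(r₂/r₁).
L₂ = 72.4 − 10·log₁₀(27.4/8.5) = 72.4 − 5.083 = 67.32 dB.

67.3 dB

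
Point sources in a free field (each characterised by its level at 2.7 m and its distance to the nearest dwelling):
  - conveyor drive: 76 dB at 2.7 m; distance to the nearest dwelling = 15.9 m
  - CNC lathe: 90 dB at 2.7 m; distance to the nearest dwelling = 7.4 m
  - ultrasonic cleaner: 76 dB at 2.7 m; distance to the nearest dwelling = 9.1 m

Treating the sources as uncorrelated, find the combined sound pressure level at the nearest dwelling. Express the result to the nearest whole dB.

Apply inverse-square spreading to bring every level to the receiver, then sum 10^(L/10).
conveyor drive: 76 − 20·log₁₀(15.9/2.7) = 76 − 15.40 = 60.60 dB.
CNC lathe: 90 − 20·log₁₀(7.4/2.7) = 90 − 8.76 = 81.24 dB.
ultrasonic cleaner: 76 − 20·log₁₀(9.1/2.7) = 76 − 10.55 = 65.45 dB.
Σ 10^(L/10) = 1.378e+08 → L_total = 10·log₁₀(1.378e+08) = 81.39 dB.

81 dB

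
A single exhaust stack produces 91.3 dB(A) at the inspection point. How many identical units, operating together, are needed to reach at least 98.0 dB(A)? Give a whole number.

5

The shortfall is 98.0 − 91.3 = 6.7 dB, and N units add 10·log₁₀ N, so need 10·log₁₀ N ≥ 6.7.
N ≥ 10^(6.7/10) = 4.677, so N = 5.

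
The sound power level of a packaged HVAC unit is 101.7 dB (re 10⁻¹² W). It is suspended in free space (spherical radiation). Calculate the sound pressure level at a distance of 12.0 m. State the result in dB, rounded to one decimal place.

69.1 dB

The power spreads over a sphere of area 4π·r², so L_p = L_w − 10·log₁₀(4π·r²).
4π·r² = 1810 m², 10·log₁₀ of that is 32.576 dB.
L_p = 101.7 − 32.576 = 69.12 dB.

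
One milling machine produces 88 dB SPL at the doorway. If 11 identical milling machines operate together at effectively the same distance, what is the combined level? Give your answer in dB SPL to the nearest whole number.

98 dB SPL

N identical incoherent sources raise the level by 10·log₁₀ N.
L_total = 88 + 10·log₁₀(11) = 88 + 10.414 = 98.41 dB SPL.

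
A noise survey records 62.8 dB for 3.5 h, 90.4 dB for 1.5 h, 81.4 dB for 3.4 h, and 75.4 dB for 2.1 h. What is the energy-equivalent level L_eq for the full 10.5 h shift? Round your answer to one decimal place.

83.2 dB

L_eq = 10·log₁₀[(1/T)·Σ tᵢ·10^(Lᵢ/10)] with T = 10.5 h.
Σ tᵢ·10^(Lᵢ/10) = 3.5·10^(62.8/10) + 1.5·10^(90.4/10) + 3.4·10^(81.4/10) + 2.1·10^(75.4/10) = 2.194e+09.
L_eq = 10·log₁₀(2.194e+09/10.5) = 83.20 dB.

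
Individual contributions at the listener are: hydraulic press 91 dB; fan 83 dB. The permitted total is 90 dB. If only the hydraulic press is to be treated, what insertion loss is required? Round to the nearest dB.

2 dB

Fixed contribution from the other source: Σ 10^(L/10) = 10^(83/10) = 1.995e+08 (83.00 dB).
To meet 90 dB overall, the treated hydraulic press may contribute at most 10^(90/10) − 1.995e+08 = 8.005e+08, i.e. 89.03 dB.
So the hydraulic press must be reduced from 91 to 89.03 dB: IL = 1.97 dB.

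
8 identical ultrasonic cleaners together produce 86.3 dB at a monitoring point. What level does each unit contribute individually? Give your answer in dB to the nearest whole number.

77 dB

8 equal contributions raise the level by 10·log₁₀ 8 = 9.031 dB, so each unit alone gives 86.3 − 9.031.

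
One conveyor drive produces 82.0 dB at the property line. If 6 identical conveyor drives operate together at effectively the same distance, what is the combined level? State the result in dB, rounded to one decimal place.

L_total = L₁ + 10·log₁₀ N for N identical incoherent sources.
L_total = 82.0 + 10·log₁₀(6) = 82.0 + 7.782 = 89.78 dB.

89.8 dB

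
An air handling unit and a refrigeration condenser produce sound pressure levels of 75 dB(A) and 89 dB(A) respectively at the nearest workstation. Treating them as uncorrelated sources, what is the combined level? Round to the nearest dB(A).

89 dB(A)

For uncorrelated sources the intensities add, so convert each level to linear form, sum, and take 10·log₁₀ of the total.
Σ 10^(L/10) = 10^(75/10) + 10^(89/10) = 8.260e+08.
L_total = 10·log₁₀(8.260e+08) = 89.17 dB(A).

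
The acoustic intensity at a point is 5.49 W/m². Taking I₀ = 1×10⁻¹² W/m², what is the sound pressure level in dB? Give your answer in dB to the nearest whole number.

127 dB

I/I₀ = 5.49/10⁻¹² = 5.49×10^12, and L = 10·log₁₀(I/I₀).
L = 10·(0.7396 + 12) = 127.40 dB.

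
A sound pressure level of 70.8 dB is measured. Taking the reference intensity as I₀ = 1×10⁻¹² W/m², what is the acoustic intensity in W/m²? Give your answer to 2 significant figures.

I/I₀ = 10^(70.8/10) = 1.202e+07, so I = 1.202e+07 × 10⁻¹² W/m².

1.2e-05 W/m²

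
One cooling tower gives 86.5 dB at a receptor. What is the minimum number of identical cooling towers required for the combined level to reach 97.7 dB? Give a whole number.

14

Need L₁ + 10·log₁₀ N ≥ 97.7, i.e. log₁₀ N ≥ 1.12.
N ≥ 10^(11.2/10) = 13.183, so N = 14.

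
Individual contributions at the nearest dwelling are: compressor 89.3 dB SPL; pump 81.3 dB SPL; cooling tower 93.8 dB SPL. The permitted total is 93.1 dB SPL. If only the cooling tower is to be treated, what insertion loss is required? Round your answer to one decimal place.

The untreated sources together contribute 10^(89.3/10) + 10^(81.3/10) = 9.860e+08, i.e. 89.94 dB SPL.
To meet 93.1 dB SPL overall, the treated cooling tower may contribute at most 10^(93.1/10) − 9.860e+08 = 1.056e+09, i.e. 90.24 dB SPL.
So the cooling tower must be reduced from 93.8 to 90.24 dB SPL: IL = 3.56 dB.

3.6 dB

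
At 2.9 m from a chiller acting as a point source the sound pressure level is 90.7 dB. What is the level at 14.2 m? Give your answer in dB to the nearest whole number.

77 dB

Point-source attenuation: ΔL = 20·log₁₀(r₂/r₁) = 20·log₁₀(14.2/2.9) = 13.798 dB.
L₂ = 90.7 − 20·log₁₀(14.2/2.9) = 90.7 − 13.798 = 76.90 dB.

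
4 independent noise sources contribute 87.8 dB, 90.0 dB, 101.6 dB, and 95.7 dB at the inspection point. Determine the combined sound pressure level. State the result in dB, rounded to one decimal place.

103.0 dB

Incoherent sources combine by intensity addition: L_total = 10·log₁₀(Σ 10^(L_i/10)).
Σ 10^(L/10) = 10^(87.8/10) + 10^(90.0/10) + 10^(101.6/10) + 10^(95.7/10) = 1.977e+10.
L_total = 10·log₁₀(1.977e+10) = 102.96 dB.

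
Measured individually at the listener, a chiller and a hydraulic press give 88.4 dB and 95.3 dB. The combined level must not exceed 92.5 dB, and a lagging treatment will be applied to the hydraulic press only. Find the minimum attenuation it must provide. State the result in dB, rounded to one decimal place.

Fixed contribution from the other source: Σ 10^(L/10) = 10^(88.4/10) = 6.918e+08 (88.40 dB).
To meet 92.5 dB overall, the treated hydraulic press may contribute at most 10^(92.5/10) − 6.918e+08 = 1.086e+09, i.e. 90.36 dB.
So the hydraulic press must be reduced from 95.3 to 90.36 dB: IL = 4.94 dB.

4.9 dB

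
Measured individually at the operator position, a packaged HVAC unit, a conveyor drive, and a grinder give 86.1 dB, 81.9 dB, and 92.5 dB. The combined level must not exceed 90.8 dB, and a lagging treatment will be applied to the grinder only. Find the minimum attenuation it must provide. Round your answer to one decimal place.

4.4 dB

Fixed contribution from the other sources: Σ 10^(L/10) = 10^(86.1/10) + 10^(81.9/10) = 5.623e+08 (87.50 dB).
To meet 90.8 dB overall, the treated grinder may contribute at most 10^(90.8/10) − 5.623e+08 = 6.400e+08, i.e. 88.06 dB.
So the grinder must be reduced from 92.5 to 88.06 dB: IL = 4.44 dB.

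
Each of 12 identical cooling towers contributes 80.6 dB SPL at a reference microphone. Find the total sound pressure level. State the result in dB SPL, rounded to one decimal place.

91.4 dB SPL

N identical incoherent sources raise the level by 10·log₁₀ N.
L_total = 80.6 + 10·log₁₀(12) = 80.6 + 10.792 = 91.39 dB SPL.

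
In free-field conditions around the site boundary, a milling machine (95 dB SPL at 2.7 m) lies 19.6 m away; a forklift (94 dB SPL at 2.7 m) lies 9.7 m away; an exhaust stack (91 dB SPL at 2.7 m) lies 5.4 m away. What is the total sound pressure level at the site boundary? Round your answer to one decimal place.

First find each source's level at the receiver (point-source: −20·log₁₀(r/r_ref)), then combine on an intensity basis.
milling machine: 95 − 20·log₁₀(19.6/2.7) = 95 − 17.22 = 77.78 dB SPL.
forklift: 94 − 20·log₁₀(9.7/2.7) = 94 − 11.11 = 82.89 dB SPL.
exhaust stack: 91 − 20·log₁₀(5.4/2.7) = 91 − 6.02 = 84.98 dB SPL.
Σ 10^(L/10) = 5.694e+08 → L_total = 10·log₁₀(5.694e+08) = 87.55 dB SPL.

87.6 dB SPL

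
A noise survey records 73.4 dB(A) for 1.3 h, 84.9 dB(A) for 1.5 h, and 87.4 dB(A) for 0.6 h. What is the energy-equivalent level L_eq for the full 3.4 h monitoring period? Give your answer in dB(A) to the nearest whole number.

84 dB(A)

L_eq = 10·log₁₀[(1/T)·Σ tᵢ·10^(Lᵢ/10)] with T = 3.4 h.
Σ tᵢ·10^(Lᵢ/10) = 1.3·10^(73.4/10) + 1.5·10^(84.9/10) + 0.6·10^(87.4/10) = 8.217e+08.
L_eq = 10·log₁₀(8.217e+08/3.4) = 83.83 dB(A).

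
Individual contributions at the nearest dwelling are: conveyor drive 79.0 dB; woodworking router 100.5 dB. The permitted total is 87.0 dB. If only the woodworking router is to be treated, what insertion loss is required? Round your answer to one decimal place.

14.2 dB

Fixed contribution from the other source: Σ 10^(L/10) = 10^(79.0/10) = 7.943e+07 (79.00 dB).
The limit corresponds to 10^(87.0/10) = 5.012e+08; subtracting the fixed part leaves 4.218e+08 for the woodworking router, i.e. 86.25 dB.
So the woodworking router must be reduced from 100.5 to 86.25 dB: IL = 14.25 dB.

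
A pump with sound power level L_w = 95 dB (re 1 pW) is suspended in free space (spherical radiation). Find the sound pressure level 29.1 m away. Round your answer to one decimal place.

54.7 dB

The power spreads over a sphere of area 4π·r², so L_p = L_w − 10·log₁₀(4π·r²).
4π·r² = 1.064e+04 m², 10·log₁₀ of that is 40.270 dB.
L_p = 95 − 40.270 = 54.73 dB.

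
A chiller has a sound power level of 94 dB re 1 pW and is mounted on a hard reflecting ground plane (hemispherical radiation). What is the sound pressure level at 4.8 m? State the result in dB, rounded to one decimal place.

L_p = L_w − 10·log₁₀(2π·r²) with r = 4.8 m.
2π·r² = 144.8 m², 10·log₁₀ of that is 21.607 dB.
L_p = 94 − 21.607 = 72.39 dB.

72.4 dB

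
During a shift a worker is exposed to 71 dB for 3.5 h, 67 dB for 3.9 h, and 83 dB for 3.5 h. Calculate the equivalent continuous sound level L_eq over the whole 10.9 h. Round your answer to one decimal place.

78.4 dB

Weight each interval's intensity by its duration and average over T = 10.9 h:
Σ tᵢ·10^(Lᵢ/10) = 3.5·10^(71/10) + 3.9·10^(67/10) + 3.5·10^(83/10) = 7.620e+08.
L_eq = 10·log₁₀(7.620e+08/10.9) = 78.45 dB.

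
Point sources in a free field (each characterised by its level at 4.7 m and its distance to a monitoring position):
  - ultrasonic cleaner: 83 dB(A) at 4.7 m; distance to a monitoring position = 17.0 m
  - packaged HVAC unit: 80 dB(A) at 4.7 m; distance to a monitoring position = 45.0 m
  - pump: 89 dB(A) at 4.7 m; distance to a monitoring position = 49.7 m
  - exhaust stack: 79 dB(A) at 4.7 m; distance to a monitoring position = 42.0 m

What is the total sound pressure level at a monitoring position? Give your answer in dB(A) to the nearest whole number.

First find each source's level at the receiver (point-source: −20·log₁₀(r/r_ref)), then combine on an intensity basis.
ultrasonic cleaner: 83 − 20·log₁₀(17.0/4.7) = 83 − 11.17 = 71.83 dB(A).
packaged HVAC unit: 80 − 20·log₁₀(45.0/4.7) = 80 − 19.62 = 60.38 dB(A).
pump: 89 − 20·log₁₀(49.7/4.7) = 89 − 20.49 = 68.51 dB(A).
exhaust stack: 79 − 20·log₁₀(42.0/4.7) = 79 − 19.02 = 59.98 dB(A).
Σ 10^(L/10) = 2.444e+07 → L_total = 10·log₁₀(2.444e+07) = 73.88 dB(A).

74 dB(A)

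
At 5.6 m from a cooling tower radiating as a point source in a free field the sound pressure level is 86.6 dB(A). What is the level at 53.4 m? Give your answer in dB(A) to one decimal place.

67.0 dB(A)

For a point source, L₂ = L₁ − 20·log₁₀(r₂/r₁).
L₂ = 86.6 − 20·log₁₀(53.4/5.6) = 86.6 − 19.587 = 67.01 dB(A).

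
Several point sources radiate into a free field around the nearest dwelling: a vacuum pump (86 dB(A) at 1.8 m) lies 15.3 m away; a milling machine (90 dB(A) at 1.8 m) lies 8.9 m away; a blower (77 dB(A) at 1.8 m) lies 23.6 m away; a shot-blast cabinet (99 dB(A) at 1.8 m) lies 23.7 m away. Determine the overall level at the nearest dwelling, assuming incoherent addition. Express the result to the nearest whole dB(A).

First find each source's level at the receiver (point-source: −20·log₁₀(r/r_ref)), then combine on an intensity basis.
vacuum pump: 86 − 20·log₁₀(15.3/1.8) = 86 − 18.59 = 67.41 dB(A).
milling machine: 90 − 20·log₁₀(8.9/1.8) = 90 − 13.88 = 76.12 dB(A).
blower: 77 − 20·log₁₀(23.6/1.8) = 77 − 22.35 = 54.65 dB(A).
shot-blast cabinet: 99 − 20·log₁₀(23.7/1.8) = 99 − 22.39 = 76.61 dB(A).
Σ 10^(L/10) = 9.252e+07 → L_total = 10·log₁₀(9.252e+07) = 79.66 dB(A).

80 dB(A)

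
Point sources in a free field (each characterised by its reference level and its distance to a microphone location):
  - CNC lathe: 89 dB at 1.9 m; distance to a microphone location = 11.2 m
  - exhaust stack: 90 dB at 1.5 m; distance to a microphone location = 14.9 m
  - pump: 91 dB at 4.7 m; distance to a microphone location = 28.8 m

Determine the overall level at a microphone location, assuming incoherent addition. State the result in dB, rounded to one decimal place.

Propagate each source to the receiver with L = L_ref − 20·log₁₀(r/r_ref), then add intensities.
CNC lathe: 89 − 20·log₁₀(11.2/1.9) = 89 − 15.41 = 73.59 dB.
exhaust stack: 90 − 20·log₁₀(14.9/1.5) = 90 − 19.94 = 70.06 dB.
pump: 91 − 20·log₁₀(28.8/4.7) = 91 − 15.75 = 75.25 dB.
Σ 10^(L/10) = 6.652e+07 → L_total = 10·log₁₀(6.652e+07) = 78.23 dB.

78.2 dB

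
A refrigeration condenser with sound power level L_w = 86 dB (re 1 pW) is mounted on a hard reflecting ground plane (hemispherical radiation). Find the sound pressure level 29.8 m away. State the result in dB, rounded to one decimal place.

48.5 dB

L_p = L_w − 10·log₁₀(2π·r²) with r = 29.8 m.
2π·r² = 5580 m², 10·log₁₀ of that is 37.466 dB.
L_p = 86 − 37.466 = 48.53 dB.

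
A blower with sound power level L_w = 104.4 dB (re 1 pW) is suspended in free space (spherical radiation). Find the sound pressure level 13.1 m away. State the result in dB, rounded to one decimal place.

The power spreads over a sphere of area 4π·r², so L_p = L_w − 10·log₁₀(4π·r²).
4π·r² = 2157 m², 10·log₁₀ of that is 33.338 dB.
L_p = 104.4 − 33.338 = 71.06 dB.

71.1 dB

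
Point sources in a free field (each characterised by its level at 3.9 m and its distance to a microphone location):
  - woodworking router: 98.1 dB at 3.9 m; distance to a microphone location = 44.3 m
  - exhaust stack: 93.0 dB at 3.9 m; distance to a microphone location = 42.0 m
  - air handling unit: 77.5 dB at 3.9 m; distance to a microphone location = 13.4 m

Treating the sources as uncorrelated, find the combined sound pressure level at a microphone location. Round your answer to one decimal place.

Propagate each source to the receiver with L = L_ref − 20·log₁₀(r/r_ref), then add intensities.
woodworking router: 98.1 − 20·log₁₀(44.3/3.9) = 98.1 − 21.11 = 76.99 dB.
exhaust stack: 93.0 − 20·log₁₀(42.0/3.9) = 93.0 − 20.64 = 72.36 dB.
air handling unit: 77.5 − 20·log₁₀(13.4/3.9) = 77.5 − 10.72 = 66.78 dB.
Σ 10^(L/10) = 7.201e+07 → L_total = 10·log₁₀(7.201e+07) = 78.57 dB.

78.6 dB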